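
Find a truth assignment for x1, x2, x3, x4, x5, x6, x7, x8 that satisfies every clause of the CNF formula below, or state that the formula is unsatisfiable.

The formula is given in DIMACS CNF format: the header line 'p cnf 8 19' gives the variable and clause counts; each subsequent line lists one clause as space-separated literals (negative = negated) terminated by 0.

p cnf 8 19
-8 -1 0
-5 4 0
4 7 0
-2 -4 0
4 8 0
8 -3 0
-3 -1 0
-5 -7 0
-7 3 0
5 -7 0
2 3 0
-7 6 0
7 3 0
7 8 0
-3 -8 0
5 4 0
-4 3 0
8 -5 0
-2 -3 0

Try x8 = False.
(x4) alone gives x4 = True.
(¬x2) alone gives x2 = False.
(¬x3) alone gives x3 = False.
But (x3) is also a unit clause — contradiction.
Backtrack on x8: now try x8 = True.
(¬x1) alone gives x1 = False.
(¬x3) alone gives x3 = False.
(¬x7) alone gives x7 = False.
But (x7) is also a unit clause — contradiction.
Neither x8 = True nor x8 = False works.

UNSATISFIABLE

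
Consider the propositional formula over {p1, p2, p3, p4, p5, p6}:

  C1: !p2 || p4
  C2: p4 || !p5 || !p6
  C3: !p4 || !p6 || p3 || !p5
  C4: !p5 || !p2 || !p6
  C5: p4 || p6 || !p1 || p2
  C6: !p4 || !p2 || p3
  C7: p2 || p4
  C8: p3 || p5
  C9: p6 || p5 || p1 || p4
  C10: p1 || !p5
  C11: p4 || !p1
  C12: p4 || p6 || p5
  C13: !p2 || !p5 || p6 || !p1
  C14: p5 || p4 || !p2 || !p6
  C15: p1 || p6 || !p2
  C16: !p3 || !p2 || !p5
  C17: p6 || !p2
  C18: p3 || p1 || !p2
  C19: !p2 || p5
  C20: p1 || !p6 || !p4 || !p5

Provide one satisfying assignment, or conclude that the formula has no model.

p1: false, p2: false, p3: true, p4: true, p5: false, p6: true

Case p2 = false:
From the singleton clause (p4), p4 = true.
Case p3 = true:
Case p1 = false:
From the singleton clause (!p5), p5 = false.
All clauses hold; p6 can take either value.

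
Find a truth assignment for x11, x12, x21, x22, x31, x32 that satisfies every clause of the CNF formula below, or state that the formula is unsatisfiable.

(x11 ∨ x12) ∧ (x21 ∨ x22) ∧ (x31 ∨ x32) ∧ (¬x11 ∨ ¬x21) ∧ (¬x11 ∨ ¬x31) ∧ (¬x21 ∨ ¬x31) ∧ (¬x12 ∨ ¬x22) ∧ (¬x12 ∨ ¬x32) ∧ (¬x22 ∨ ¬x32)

Try x11 = True.
Unit clause (¬x21) forces x21 = False.
Unit clause (x22) forces x22 = True.
Unit clause (¬x31) forces x31 = False.
Unit clause (x32) forces x32 = True.
Now (¬x32) is unsatisfied and unit — conflict.
Backtrack on x11: now try x11 = False.
Unit clause (x12) forces x12 = True.
Unit clause (¬x22) forces x22 = False.
Unit clause (x21) forces x21 = True.
Unit clause (¬x31) forces x31 = False.
Unit clause (x32) forces x32 = True.
Now (¬x32) is unsatisfied and unit — conflict.
Either choice for x11 ends in contradiction.

UNSATISFIABLE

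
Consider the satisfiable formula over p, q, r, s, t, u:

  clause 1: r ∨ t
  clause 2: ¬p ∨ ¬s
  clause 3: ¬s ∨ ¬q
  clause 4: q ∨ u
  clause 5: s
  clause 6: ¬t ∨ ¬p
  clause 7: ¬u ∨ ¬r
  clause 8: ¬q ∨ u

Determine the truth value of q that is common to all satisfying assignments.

False

Suppose q = True.
(¬s) alone gives s = False.
Now (s) is unsatisfied and unit — conflict.
So every satisfying assignment has q = False.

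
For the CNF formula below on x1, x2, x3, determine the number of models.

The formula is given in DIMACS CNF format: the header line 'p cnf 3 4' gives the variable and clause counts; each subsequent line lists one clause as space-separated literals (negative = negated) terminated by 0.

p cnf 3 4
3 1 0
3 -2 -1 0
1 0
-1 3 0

There are 2^3 = 8 truth assignments over (x1, x2, x3).
Check each against the 4 clauses (columns in the order x1, x2, x3):
  F F F  ✗ fails (x3 ∨ x1)
  F F T  ✗ fails (x1)
  F T F  ✗ fails (x3 ∨ x1)
  F T T  ✗ fails (x1)
  T F F  ✗ fails (¬x1 ∨ x3)
  T F T  ✓ satisfies all
  T T F  ✗ fails (x3 ∨ ¬x2 ∨ ¬x1)
  T T T  ✓ satisfies all
2 of the 8 rows are models.

2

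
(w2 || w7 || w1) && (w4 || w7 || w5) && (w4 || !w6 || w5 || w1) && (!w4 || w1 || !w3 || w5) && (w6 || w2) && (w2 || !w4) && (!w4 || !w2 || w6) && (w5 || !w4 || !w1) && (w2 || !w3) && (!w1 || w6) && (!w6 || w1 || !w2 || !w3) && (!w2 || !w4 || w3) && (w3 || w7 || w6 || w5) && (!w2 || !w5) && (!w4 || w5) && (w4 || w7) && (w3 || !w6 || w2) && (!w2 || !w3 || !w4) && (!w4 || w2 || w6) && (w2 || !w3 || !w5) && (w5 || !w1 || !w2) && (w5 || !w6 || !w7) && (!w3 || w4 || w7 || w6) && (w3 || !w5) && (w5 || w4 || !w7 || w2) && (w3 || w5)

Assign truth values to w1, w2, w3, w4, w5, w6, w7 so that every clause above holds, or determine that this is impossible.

Branch on w6: set w6 = false.
The clause (w2) is unit, so w2 = true.
The clause (!w4) is unit, so w4 = false.
The clause (!w1) is unit, so w1 = false.
The clause (!w5) is unit, so w5 = false.
The clause (w7) is unit, so w7 = true.
The clause (w3) is unit, so w3 = true.
All clauses are satisfied.

w1 ↦ false; w2 ↦ true; w3 ↦ true; w4 ↦ false; w5 ↦ false; w6 ↦ false; w7 ↦ true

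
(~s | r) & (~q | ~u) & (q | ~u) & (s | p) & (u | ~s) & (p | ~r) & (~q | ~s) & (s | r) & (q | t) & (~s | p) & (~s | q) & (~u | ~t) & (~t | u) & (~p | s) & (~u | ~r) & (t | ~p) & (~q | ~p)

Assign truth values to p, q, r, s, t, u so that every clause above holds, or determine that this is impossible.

UNSATISFIABLE

Case s = 0:
(p) alone gives p = 1.
But (~p) is also a unit clause — contradiction.
Backtrack on s: now try s = 1.
(r) alone gives r = 1.
(u) alone gives u = 1.
But (~u) is also a unit clause — contradiction.
Neither s = 1 nor s = 0 works.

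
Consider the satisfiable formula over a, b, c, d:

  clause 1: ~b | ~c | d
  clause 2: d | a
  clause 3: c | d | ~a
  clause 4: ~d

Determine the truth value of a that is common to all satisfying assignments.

True

Suppose a = 0.
The clause (d) is unit, so d = 1.
Now (~d) is unsatisfied and unit — conflict.
So every satisfying assignment has a = True.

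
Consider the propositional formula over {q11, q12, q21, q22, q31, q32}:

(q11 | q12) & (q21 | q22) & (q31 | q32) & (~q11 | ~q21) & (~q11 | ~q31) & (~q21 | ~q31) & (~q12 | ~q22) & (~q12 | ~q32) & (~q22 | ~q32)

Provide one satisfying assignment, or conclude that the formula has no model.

Case q11 = 1:
Unit clause (~q21) forces q21 = 0.
Unit clause (q22) forces q22 = 1.
Unit clause (~q31) forces q31 = 0.
Unit clause (q32) forces q32 = 1.
Now (~q32) is unsatisfied and unit — conflict.
Undo q11 and try q11 = 0.
Unit clause (q12) forces q12 = 1.
Unit clause (~q22) forces q22 = 0.
Unit clause (q21) forces q21 = 1.
Unit clause (~q31) forces q31 = 0.
Unit clause (q32) forces q32 = 1.
Now (~q32) is unsatisfied and unit — conflict.
Neither q11 = 1 nor q11 = 0 works.

UNSATISFIABLE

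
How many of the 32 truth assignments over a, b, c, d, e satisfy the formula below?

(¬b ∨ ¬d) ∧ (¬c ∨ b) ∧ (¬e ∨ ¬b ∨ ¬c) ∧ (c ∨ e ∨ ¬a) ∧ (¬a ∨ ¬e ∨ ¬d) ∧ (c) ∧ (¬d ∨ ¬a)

There are 2^5 = 32 truth assignments over (a, b, c, d, e).
Split on a. With a = True, the clauses containing a are satisfied and ¬a drops from the rest; 1 of the 2^4 = 16 assignments to the other variables satisfy what remains.
With a = False, by the same count on the reduced clause set, 1 assignment works.
(One model: a=F, b=T, c=T, d=F, e=F.)
Total: 1 + 1 = 2.

2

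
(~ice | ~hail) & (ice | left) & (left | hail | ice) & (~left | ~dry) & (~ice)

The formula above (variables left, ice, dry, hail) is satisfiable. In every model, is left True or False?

Suppose left = 0.
From the singleton clause (ice), ice = 1.
That conflicts with the unit clause (~ice).
So every satisfying assignment has left = True.

True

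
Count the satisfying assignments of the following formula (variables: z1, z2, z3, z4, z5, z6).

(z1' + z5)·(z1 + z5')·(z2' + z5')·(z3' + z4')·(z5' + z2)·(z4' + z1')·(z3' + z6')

There are 2^6 = 64 truth assignments over (z1, z2, z3, z4, z5, z6).
Split on z3. With z3 = 1, the clauses containing z3 are satisfied and z3' drops from the rest; 2 of the 2^5 = 32 assignments to the other variables satisfy what remains.
With z3 = 0, by the same count on the reduced clause set, 8 assignments work.
(One model: z1=F, z2=F, z3=F, z4=F, z5=F, z6=F.)
Total: 2 + 8 = 10.

10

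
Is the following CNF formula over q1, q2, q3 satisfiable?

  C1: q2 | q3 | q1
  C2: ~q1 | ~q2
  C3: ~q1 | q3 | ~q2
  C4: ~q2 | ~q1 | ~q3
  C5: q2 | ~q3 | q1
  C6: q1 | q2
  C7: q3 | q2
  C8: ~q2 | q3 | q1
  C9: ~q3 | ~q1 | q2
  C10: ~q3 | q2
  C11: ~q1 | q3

Branch on q1: set q1 = 0.
(q2) alone gives q2 = 1.
(q3) alone gives q3 = 1.
All clauses are satisfied.
A satisfying assignment: q1 ↦ 0,  q2 ↦ 1,  q3 ↦ 1.

Yes, satisfiable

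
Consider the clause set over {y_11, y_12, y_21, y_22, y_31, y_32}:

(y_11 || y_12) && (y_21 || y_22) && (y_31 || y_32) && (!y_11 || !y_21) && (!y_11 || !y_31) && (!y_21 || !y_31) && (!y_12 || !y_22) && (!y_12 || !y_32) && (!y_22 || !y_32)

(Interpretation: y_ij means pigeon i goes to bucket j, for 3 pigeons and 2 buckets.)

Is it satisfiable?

No

Case y_11 = true:
(!y_21) alone gives y_21 = false.
(y_22) alone gives y_22 = true.
(!y_31) alone gives y_31 = false.
(y_32) alone gives y_32 = true.
But (!y_32) is also a unit clause — contradiction.
Backtrack on y_11: now try y_11 = false.
(y_12) alone gives y_12 = true.
(!y_22) alone gives y_22 = false.
(y_21) alone gives y_21 = true.
(!y_31) alone gives y_31 = false.
(y_32) alone gives y_32 = true.
But (!y_32) is also a unit clause — contradiction.
Neither y_11 = true nor y_11 = false works.
No assignment satisfies every clause.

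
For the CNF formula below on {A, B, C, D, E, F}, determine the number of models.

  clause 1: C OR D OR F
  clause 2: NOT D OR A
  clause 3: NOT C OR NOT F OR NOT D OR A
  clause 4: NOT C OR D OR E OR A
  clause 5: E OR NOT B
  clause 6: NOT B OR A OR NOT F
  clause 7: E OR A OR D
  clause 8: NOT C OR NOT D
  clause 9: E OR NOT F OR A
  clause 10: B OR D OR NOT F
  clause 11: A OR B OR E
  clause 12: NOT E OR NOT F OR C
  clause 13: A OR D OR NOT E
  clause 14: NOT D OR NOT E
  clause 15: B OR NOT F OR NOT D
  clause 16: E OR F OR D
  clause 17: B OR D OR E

4

There are 2^6 = 64 truth assignments over (A, B, C, D, E, F).
Split on A. With A = true, the clauses containing A are satisfied and NOT A drops from the rest; 4 of the 2^5 = 32 assignments to the other variables satisfy what remains.
With A = false, by the same count on the reduced clause set, 0 assignments work.
(One model: A=T, B=F, C=F, D=T, E=F, F=F.)
Total: 4 + 0 = 4.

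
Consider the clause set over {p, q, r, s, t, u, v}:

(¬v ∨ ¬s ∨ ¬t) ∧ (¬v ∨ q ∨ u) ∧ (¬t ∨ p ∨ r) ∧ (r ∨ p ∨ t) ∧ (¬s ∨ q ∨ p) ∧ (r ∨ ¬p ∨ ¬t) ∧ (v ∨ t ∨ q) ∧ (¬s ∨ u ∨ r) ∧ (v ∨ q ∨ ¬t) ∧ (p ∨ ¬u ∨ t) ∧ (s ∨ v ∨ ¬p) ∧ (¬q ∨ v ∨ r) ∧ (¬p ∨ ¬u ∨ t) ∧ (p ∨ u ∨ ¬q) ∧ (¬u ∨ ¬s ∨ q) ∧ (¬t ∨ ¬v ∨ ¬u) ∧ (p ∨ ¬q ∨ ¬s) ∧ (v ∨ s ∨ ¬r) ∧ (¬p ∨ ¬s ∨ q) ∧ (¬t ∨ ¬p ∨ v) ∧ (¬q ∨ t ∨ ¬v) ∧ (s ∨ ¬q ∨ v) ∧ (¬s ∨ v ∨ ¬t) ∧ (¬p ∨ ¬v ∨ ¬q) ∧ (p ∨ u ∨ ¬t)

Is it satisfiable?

Yes, satisfiable

Branch on v: set v = False.
Branch on t: set t = False.
The clause (q) is unit, so q = True.
The clause (r) is unit, so r = True.
The clause (s) is unit, so s = True.
The clause (p) is unit, so p = True.
The clause (¬u) is unit, so u = False.
All clauses are satisfied.
A satisfying assignment: p: True, q: True, r: True, s: True, t: False, u: False, v: False.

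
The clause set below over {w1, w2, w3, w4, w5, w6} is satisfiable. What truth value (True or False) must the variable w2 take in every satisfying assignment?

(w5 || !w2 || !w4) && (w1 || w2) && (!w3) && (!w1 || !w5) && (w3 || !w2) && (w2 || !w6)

False

Suppose w2 = true.
(!w3) alone gives w3 = false.
But (w3) is also a unit clause — contradiction.
So every satisfying assignment has w2 = False.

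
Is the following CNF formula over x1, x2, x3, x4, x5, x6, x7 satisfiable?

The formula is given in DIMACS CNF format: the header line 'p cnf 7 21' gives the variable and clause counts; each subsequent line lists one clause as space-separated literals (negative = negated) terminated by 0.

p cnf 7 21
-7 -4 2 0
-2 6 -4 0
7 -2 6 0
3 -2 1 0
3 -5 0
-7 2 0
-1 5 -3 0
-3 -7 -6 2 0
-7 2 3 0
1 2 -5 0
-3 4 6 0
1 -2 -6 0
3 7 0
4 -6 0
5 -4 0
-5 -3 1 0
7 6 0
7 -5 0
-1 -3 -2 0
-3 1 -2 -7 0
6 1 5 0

Case x3 = False:
From the singleton clause (¬x5), x5 = False.
From the singleton clause (x7), x7 = True.
From the singleton clause (x2), x2 = True.
From the singleton clause (x1), x1 = True.
From the singleton clause (¬x4), x4 = False.
From the singleton clause (¬x6), x6 = False.
All clauses are satisfied.
A satisfying assignment: x1 ↦ True; x2 ↦ True; x3 ↦ False; x4 ↦ False; x5 ↦ False; x6 ↦ False; x7 ↦ True.

Yes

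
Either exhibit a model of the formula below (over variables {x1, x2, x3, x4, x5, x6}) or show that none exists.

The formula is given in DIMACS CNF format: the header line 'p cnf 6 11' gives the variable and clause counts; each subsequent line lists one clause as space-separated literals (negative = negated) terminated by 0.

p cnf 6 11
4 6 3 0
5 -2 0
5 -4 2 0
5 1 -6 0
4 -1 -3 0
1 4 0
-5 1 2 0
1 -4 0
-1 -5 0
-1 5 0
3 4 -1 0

UNSATISFIABLE

Branch on x5: set x5 = True.
From the singleton clause (¬x1), x1 = False.
From the singleton clause (x4), x4 = True.
Now (¬x4) is unsatisfied and unit — conflict.
Undo x5 and try x5 = False.
From the singleton clause (¬x2), x2 = False.
From the singleton clause (¬x4), x4 = False.
From the singleton clause (x1), x1 = True.
Now (¬x1) is unsatisfied and unit — conflict.
Either choice for x5 ends in contradiction.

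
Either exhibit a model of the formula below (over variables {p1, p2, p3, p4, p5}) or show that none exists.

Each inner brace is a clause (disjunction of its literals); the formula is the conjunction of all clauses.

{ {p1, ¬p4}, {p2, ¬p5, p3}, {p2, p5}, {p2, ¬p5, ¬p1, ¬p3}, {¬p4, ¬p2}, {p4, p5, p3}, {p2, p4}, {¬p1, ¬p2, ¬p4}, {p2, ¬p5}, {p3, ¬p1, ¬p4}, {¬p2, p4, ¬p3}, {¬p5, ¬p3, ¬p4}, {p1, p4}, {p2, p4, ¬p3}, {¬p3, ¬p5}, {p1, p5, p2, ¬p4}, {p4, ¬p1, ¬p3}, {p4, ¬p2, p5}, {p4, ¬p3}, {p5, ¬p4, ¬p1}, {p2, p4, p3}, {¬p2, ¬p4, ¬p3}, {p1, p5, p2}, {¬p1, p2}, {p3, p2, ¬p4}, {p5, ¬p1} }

p1=True; p2=True; p3=False; p4=False; p5=True

Suppose p1 = True.
Unit clause (p2) forces p2 = True.
Unit clause (¬p4) forces p4 = False.
Unit clause (¬p3) forces p3 = False.
Unit clause (p5) forces p5 = True.
This assignment satisfies each clause.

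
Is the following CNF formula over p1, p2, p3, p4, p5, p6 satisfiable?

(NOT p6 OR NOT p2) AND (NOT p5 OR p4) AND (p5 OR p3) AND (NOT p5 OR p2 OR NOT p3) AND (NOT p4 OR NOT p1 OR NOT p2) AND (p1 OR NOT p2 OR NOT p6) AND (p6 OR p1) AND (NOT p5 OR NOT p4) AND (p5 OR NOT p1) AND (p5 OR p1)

Case p6 = false:
From the singleton clause (p1), p1 = true.
From the singleton clause (p5), p5 = true.
From the singleton clause (p4), p4 = true.
But (NOT p4) is also a unit clause — contradiction.
Undo p6 and try p6 = true.
From the singleton clause (NOT p2), p2 = false.
Case p5 = false:
From the singleton clause (p3), p3 = true.
From the singleton clause (NOT p1), p1 = false.
But (p1) is also a unit clause — contradiction.
Undo p5 and try p5 = true.
From the singleton clause (p4), p4 = true.
But (NOT p4) is also a unit clause — contradiction.
Both values of p5 lead to a conflict.
Both values of p6 lead to a conflict.
No assignment satisfies every clause.

Unsatisfiable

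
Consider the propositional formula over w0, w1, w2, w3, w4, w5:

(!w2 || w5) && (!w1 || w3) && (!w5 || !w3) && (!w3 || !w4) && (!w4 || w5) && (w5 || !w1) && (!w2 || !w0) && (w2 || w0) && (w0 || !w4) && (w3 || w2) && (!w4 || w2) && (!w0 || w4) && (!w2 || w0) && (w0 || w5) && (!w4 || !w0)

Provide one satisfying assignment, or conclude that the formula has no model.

UNSATISFIABLE

Suppose w2 = false.
From the singleton clause (w0), w0 = true.
From the singleton clause (w3), w3 = true.
From the singleton clause (!w5), w5 = false.
From the singleton clause (!w4), w4 = false.
Now (w4) is unsatisfied and unit — conflict.
So w2 must be the other value — set w2 = true.
From the singleton clause (w5), w5 = true.
From the singleton clause (!w3), w3 = false.
From the singleton clause (!w1), w1 = false.
From the singleton clause (!w0), w0 = false.
Now (w0) is unsatisfied and unit — conflict.
Neither w2 = true nor w2 = false works.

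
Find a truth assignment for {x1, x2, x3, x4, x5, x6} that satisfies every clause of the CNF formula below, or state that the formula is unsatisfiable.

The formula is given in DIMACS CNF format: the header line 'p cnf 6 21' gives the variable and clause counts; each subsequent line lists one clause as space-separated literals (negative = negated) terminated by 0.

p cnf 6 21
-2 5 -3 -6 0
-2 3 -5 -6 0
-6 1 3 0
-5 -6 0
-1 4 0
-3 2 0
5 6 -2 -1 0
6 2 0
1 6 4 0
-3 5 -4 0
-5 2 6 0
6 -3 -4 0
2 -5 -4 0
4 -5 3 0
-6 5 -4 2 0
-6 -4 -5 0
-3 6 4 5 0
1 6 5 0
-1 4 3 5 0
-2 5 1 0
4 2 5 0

x1 ↦ True; x2 ↦ True; x3 ↦ False; x4 ↦ True; x5 ↦ True; x6 ↦ False

Try x5 = True.
Unit clause (¬x6) forces x6 = False.
Unit clause (x2) forces x2 = True.
Try x1 = True.
Unit clause (x4) forces x4 = True.
Unit clause (¬x3) forces x3 = False.
This assignment satisfies each clause.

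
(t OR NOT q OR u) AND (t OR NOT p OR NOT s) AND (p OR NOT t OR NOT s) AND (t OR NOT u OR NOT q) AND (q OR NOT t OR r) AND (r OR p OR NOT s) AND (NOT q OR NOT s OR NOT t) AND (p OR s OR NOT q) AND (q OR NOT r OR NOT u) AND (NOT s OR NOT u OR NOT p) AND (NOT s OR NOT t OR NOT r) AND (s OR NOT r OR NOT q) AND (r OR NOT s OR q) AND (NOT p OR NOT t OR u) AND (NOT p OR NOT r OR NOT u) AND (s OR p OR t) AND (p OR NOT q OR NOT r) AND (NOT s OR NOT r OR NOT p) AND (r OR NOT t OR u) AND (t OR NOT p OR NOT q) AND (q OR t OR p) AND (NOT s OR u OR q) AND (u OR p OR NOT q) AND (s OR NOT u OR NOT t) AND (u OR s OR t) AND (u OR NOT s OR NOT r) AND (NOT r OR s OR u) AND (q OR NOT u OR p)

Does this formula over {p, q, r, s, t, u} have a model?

Suppose t = false.
Suppose q = false.
From the singleton clause (p), p = true.
From the singleton clause (NOT s), s = false.
From the singleton clause (u), u = true.
From the singleton clause (NOT r), r = false.
This assignment satisfies each clause.
A satisfying assignment: p: true,  q: false,  r: false,  s: false,  t: false,  u: true.

Satisfiable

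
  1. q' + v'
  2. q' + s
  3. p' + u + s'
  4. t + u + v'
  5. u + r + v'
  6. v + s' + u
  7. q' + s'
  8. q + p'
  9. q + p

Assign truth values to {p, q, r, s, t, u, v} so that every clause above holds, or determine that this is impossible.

Branch on q: set q = 0.
Unit clause (p') forces p = 0.
That conflicts with the unit clause (p).
So q must be the other value — set q = 1.
Unit clause (v') forces v = 0.
Unit clause (s) forces s = 1.
That conflicts with the unit clause (s').
Both values of q lead to a conflict.

UNSATISFIABLE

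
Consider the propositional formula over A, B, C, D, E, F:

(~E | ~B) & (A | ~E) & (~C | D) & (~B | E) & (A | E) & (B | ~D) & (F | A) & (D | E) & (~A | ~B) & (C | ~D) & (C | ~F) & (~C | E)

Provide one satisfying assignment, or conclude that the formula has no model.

A ↦ 1, B ↦ 0, C ↦ 0, D ↦ 0, E ↦ 1, F ↦ 0

Try E = 1.
(~B) alone gives B = 0.
(A) alone gives A = 1.
(~D) alone gives D = 0.
(~C) alone gives C = 0.
(~F) alone gives F = 0.
This assignment satisfies each clause.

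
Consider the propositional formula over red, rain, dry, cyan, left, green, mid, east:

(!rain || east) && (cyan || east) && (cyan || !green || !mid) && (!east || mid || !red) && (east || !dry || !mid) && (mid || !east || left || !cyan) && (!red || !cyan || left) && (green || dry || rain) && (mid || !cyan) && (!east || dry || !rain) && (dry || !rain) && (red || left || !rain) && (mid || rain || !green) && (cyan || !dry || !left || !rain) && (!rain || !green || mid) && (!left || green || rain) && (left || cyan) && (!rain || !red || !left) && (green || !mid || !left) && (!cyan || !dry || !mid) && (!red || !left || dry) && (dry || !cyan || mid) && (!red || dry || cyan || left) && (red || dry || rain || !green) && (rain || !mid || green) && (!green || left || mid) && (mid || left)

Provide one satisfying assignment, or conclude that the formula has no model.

UNSATISFIABLE

Case rain = false:
Case cyan = true:
The clause (mid) is unit, so mid = true.
The clause (!dry) is unit, so dry = false.
The clause (green) is unit, so green = true.
The clause (red) is unit, so red = true.
The clause (left) is unit, so left = true.
That conflicts with the unit clause (!left).
So cyan must be the other value — set cyan = false.
The clause (east) is unit, so east = true.
The clause (left) is unit, so left = true.
The clause (green) is unit, so green = true.
The clause (!mid) is unit, so mid = false.
That conflicts with the unit clause (mid).
Neither cyan = true nor cyan = false works.
So rain must be the other value — set rain = true.
The clause (east) is unit, so east = true.
The clause (dry) is unit, so dry = true.
Case mid = true:
The clause (!cyan) is unit, so cyan = false.
The clause (!green) is unit, so green = false.
The clause (!left) is unit, so left = false.
That conflicts with the unit clause (left).
So mid must be the other value — set mid = false.
The clause (!red) is unit, so red = false.
The clause (!cyan) is unit, so cyan = false.
The clause (left) is unit, so left = true.
That conflicts with the unit clause (!left).
Neither mid = true nor mid = false works.
Neither rain = true nor rain = false works.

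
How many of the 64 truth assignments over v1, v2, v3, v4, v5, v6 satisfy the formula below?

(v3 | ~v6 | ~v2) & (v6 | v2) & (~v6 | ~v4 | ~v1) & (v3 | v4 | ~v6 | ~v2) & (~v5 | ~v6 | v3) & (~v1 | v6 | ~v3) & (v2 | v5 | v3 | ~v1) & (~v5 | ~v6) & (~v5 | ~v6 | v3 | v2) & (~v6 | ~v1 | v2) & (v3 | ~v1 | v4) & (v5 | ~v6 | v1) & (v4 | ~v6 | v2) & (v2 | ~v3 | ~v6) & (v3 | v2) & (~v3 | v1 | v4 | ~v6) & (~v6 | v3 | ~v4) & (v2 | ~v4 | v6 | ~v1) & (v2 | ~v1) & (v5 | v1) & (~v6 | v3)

There are 2^6 = 64 truth assignments over (v1, v2, v3, v4, v5, v6).
Split on v4. With v4 = 1, the clauses containing v4 are satisfied and ~v4 drops from the rest; 4 of the 2^5 = 32 assignments to the other variables satisfy what remains.
With v4 = 0, by the same count on the reduced clause set, 3 assignments work.
(One model: v1=F, v2=T, v3=F, v4=F, v5=T, v6=F.)
Total: 4 + 3 = 7.

7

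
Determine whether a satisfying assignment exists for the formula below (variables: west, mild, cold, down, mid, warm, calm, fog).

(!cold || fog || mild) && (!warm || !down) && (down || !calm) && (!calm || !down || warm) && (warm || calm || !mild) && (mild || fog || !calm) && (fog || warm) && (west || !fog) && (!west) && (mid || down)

Yes, satisfiable

The clause (!west) is unit, so west = false.
The clause (!fog) is unit, so fog = false.
The clause (warm) is unit, so warm = true.
The clause (!down) is unit, so down = false.
The clause (!calm) is unit, so calm = false.
The clause (mid) is unit, so mid = true.
Try cold = false.
Every clause is now satisfied; mild is unconstrained.
A satisfying assignment: west ↦ false,  mild ↦ true,  cold ↦ false,  down ↦ false,  mid ↦ true,  warm ↦ true,  calm ↦ false,  fog ↦ false.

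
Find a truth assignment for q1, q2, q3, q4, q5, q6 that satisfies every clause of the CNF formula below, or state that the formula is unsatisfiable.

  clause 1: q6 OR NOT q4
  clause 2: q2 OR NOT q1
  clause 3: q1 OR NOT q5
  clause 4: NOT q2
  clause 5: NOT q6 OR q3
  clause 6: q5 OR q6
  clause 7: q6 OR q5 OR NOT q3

(NOT q2) alone gives q2 = false.
(NOT q1) alone gives q1 = false.
(NOT q5) alone gives q5 = false.
(q6) alone gives q6 = true.
(q3) alone gives q3 = true.
All clauses hold; q4 can take either value.

q1 ↦ false, q2 ↦ false, q3 ↦ true, q4 ↦ true, q5 ↦ false, q6 ↦ true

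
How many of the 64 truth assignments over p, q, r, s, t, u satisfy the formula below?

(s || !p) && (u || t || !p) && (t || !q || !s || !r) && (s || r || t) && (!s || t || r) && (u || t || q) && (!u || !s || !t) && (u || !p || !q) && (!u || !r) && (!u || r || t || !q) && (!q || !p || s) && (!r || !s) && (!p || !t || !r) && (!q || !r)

There are 2^6 = 64 truth assignments over (p, q, r, s, t, u).
Split on q. With q = true, the clauses containing q are satisfied and !q drops from the rest; 3 of the 2^5 = 32 assignments to the other variables satisfy what remains.
With q = false, by the same count on the reduced clause set, 5 assignments work.
Total: 3 + 5 = 8.

8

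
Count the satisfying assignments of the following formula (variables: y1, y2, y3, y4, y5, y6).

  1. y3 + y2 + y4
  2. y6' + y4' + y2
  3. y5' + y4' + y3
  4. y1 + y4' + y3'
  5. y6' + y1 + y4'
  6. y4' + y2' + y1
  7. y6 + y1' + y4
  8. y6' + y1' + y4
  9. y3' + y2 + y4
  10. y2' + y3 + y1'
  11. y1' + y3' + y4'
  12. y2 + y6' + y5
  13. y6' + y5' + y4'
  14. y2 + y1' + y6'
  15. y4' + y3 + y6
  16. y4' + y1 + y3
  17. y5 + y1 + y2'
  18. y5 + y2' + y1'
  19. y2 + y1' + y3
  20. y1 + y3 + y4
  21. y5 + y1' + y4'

2

There are 2^6 = 64 truth assignments over (y1, y2, y3, y4, y5, y6).
Split on y4. With y4 = 1, the clauses containing y4 are satisfied and y4' drops from the rest; 0 of the 2^5 = 32 assignments to the other variables satisfy what remains.
With y4 = 0, by the same count on the reduced clause set, 2 assignments work.
Total: 0 + 2 = 2.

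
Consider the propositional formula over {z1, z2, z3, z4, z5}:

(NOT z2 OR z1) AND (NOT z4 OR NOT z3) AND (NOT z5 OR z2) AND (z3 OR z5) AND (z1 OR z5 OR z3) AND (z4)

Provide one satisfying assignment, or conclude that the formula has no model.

The clause (z4) is unit, so z4 = true.
The clause (NOT z3) is unit, so z3 = false.
The clause (z5) is unit, so z5 = true.
The clause (z2) is unit, so z2 = true.
The clause (z1) is unit, so z1 = true.
All clauses are satisfied.

z1: true,  z2: true,  z3: false,  z4: true,  z5: true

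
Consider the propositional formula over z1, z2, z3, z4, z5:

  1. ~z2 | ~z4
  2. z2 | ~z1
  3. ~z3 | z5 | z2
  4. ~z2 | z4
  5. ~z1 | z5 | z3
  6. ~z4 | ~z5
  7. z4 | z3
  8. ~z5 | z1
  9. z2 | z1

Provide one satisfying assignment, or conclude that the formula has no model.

Try z2 = 0.
(~z1) alone gives z1 = 0.
But (z1) is also a unit clause — contradiction.
Backtrack on z2: now try z2 = 1.
(~z4) alone gives z4 = 0.
But (z4) is also a unit clause — contradiction.
Either choice for z2 ends in contradiction.

UNSATISFIABLE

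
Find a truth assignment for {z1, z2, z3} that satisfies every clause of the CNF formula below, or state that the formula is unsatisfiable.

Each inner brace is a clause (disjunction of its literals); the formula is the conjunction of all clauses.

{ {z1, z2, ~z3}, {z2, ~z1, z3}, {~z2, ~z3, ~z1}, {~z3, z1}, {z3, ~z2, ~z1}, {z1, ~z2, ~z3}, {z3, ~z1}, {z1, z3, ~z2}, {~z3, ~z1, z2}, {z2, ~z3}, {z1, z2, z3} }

UNSATISFIABLE

Case z3 = 0:
The clause (~z1) is unit, so z1 = 0.
The clause (~z2) is unit, so z2 = 0.
That conflicts with the unit clause (z2).
Backtrack on z3: now try z3 = 1.
The clause (z1) is unit, so z1 = 1.
The clause (~z2) is unit, so z2 = 0.
That conflicts with the unit clause (z2).
Both values of z3 lead to a conflict.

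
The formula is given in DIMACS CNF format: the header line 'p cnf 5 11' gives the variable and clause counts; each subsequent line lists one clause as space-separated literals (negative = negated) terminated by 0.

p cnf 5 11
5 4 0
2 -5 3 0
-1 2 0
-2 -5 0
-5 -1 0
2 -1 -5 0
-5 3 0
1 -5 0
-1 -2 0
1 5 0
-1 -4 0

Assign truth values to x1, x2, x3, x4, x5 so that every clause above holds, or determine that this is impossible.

UNSATISFIABLE

Case x5 = True:
From the singleton clause (¬x2), x2 = False.
From the singleton clause (x3), x3 = True.
From the singleton clause (¬x1), x1 = False.
But (x1) is also a unit clause — contradiction.
So x5 must be the other value — set x5 = False.
From the singleton clause (x4), x4 = True.
From the singleton clause (x1), x1 = True.
But (¬x1) is also a unit clause — contradiction.
Either choice for x5 ends in contradiction.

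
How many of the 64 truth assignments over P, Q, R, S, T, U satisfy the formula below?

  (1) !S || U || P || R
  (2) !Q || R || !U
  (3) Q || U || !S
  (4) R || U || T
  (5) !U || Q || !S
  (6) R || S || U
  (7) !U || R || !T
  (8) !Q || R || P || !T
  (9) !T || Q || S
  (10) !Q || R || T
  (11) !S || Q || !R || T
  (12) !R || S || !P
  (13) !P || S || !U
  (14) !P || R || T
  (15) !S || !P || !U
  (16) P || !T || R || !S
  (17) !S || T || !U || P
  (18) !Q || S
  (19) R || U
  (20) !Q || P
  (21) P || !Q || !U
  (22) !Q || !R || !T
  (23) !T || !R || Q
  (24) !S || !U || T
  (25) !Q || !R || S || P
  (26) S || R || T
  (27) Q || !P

There are 2^6 = 64 truth assignments over (P, Q, R, S, T, U).
Split on S. With S = true, the clauses containing S are satisfied and !S drops from the rest; 1 of the 2^5 = 32 assignments to the other variables satisfy what remains.
With S = false, by the same count on the reduced clause set, 2 assignments work.
(One model: P=F, Q=F, R=T, S=F, T=F, U=F.)
Total: 1 + 2 = 3.

3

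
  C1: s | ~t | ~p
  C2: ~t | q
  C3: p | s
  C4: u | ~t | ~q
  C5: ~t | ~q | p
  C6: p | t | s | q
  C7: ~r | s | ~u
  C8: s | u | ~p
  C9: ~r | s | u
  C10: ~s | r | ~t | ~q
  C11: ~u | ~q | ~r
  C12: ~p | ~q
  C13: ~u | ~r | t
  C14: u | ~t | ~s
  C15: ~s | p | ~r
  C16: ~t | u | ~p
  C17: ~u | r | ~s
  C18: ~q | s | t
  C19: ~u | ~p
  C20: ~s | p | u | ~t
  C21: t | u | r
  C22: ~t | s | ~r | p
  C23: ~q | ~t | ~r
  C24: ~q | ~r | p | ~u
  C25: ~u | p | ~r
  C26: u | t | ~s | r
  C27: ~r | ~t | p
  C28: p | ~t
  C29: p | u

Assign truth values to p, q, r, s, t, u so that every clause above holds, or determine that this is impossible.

p ↦ 1; q ↦ 0; r ↦ 1; s ↦ 1; t ↦ 0; u ↦ 0

Case t = 0:
Case p = 1:
The clause (~q) is unit, so q = 0.
The clause (~u) is unit, so u = 0.
The clause (s) is unit, so s = 1.
The clause (r) is unit, so r = 1.
Every clause now holds.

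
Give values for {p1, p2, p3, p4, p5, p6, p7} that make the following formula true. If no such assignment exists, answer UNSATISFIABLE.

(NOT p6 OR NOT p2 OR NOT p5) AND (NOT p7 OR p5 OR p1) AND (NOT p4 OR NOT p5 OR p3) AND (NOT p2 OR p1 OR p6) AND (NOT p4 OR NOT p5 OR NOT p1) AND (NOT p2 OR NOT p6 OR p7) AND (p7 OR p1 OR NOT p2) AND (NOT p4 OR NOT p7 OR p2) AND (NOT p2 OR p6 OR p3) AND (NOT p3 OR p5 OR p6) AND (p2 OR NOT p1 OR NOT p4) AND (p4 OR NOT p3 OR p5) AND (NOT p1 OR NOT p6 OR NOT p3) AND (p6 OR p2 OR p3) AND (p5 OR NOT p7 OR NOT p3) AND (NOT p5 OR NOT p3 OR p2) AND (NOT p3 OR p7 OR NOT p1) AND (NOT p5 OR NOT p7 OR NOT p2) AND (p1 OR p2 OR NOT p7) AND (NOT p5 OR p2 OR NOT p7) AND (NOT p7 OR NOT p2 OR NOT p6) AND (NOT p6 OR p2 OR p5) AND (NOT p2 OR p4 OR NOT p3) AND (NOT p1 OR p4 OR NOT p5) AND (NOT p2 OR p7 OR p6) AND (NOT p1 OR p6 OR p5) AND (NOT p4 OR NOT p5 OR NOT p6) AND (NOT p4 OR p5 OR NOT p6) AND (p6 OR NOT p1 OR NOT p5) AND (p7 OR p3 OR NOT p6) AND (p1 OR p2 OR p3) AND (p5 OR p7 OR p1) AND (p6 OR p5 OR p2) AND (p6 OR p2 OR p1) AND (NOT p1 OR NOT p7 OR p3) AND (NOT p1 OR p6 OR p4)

Branch on p6: set p6 = false.
Branch on p2: set p2 = false.
The clause (p3) is unit, so p3 = true.
The clause (p5) is unit, so p5 = true.
Now (NOT p5) is unsatisfied and unit — conflict.
Undo p2 and try p2 = true.
The clause (p1) is unit, so p1 = true.
The clause (p3) is unit, so p3 = true.
The clause (p5) is unit, so p5 = true.
Now (NOT p5) is unsatisfied and unit — conflict.
Both values of p2 lead to a conflict.
Undo p6 and try p6 = true.
Branch on p2: set p2 = false.
The clause (p5) is unit, so p5 = true.
The clause (NOT p3) is unit, so p3 = false.
The clause (NOT p4) is unit, so p4 = false.
The clause (NOT p7) is unit, so p7 = false.
Now (p7) is unsatisfied and unit — conflict.
Undo p2 and try p2 = true.
The clause (NOT p5) is unit, so p5 = false.
The clause (p7) is unit, so p7 = true.
Now (NOT p7) is unsatisfied and unit — conflict.
Both values of p2 lead to a conflict.
Both values of p6 lead to a conflict.

UNSATISFIABLE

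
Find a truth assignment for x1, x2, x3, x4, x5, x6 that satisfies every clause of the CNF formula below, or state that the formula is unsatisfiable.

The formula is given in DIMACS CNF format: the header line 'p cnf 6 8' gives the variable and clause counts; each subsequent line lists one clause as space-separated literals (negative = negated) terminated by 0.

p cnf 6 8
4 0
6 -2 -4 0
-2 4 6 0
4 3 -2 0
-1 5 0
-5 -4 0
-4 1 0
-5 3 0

UNSATISFIABLE

The clause (x4) is unit, so x4 = True.
The clause (¬x5) is unit, so x5 = False.
The clause (¬x1) is unit, so x1 = False.
Now (x1) is unsatisfied and unit — conflict.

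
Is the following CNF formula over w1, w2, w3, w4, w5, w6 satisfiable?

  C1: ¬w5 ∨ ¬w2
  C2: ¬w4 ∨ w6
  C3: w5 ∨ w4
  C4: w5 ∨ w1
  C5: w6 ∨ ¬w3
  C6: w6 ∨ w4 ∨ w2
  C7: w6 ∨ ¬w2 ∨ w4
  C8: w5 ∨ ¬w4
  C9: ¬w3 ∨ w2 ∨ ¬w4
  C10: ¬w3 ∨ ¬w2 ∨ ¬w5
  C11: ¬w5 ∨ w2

No, unsatisfiable

Try w5 = False.
Unit clause (w4) forces w4 = True.
That conflicts with the unit clause (¬w4).
So w5 must be the other value — set w5 = True.
Unit clause (¬w2) forces w2 = False.
That conflicts with the unit clause (w2).
Both values of w5 lead to a conflict.
No assignment satisfies every clause.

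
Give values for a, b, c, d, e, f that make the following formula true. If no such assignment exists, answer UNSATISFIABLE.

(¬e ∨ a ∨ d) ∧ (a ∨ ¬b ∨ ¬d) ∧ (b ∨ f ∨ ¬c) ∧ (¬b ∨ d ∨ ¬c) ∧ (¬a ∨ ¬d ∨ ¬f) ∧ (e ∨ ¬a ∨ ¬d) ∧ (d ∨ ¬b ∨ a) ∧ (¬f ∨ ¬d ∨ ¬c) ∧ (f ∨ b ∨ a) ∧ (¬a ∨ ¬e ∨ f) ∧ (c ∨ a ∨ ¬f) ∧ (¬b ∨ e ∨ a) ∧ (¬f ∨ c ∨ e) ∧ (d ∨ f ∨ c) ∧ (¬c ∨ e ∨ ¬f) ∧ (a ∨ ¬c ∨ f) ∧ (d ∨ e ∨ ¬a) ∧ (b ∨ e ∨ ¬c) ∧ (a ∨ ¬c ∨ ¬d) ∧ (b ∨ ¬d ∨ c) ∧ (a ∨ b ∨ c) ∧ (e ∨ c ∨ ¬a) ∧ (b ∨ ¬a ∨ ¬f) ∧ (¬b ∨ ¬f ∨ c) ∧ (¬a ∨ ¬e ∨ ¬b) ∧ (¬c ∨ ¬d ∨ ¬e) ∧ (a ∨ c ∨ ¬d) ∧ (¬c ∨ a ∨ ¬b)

Try e = False.
Try a = False.
From the singleton clause (¬b), b = False.
From the singleton clause (f), f = True.
From the singleton clause (c), c = True.
But (¬c) is also a unit clause — contradiction.
So a must be the other value — set a = True.
From the singleton clause (¬d), d = False.
But (d) is also a unit clause — contradiction.
Either choice for a ends in contradiction.
So e must be the other value — set e = True.
Try a = True.
From the singleton clause (f), f = True.
From the singleton clause (¬d), d = False.
From the singleton clause (b), b = True.
But (¬b) is also a unit clause — contradiction.
So a must be the other value — set a = False.
From the singleton clause (d), d = True.
From the singleton clause (¬b), b = False.
From the singleton clause (f), f = True.
From the singleton clause (¬c), c = False.
But (c) is also a unit clause — contradiction.
Either choice for a ends in contradiction.
Either choice for e ends in contradiction.

UNSATISFIABLE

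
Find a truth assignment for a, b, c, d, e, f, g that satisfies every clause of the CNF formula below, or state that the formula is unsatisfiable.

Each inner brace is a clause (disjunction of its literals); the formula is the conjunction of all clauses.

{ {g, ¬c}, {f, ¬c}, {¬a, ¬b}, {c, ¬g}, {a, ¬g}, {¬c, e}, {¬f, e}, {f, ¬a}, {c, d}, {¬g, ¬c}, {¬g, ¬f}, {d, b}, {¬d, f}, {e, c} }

a ↦ False; b ↦ False; c ↦ False; d ↦ True; e ↦ True; f ↦ True; g ↦ False

Branch on g: set g = False.
The clause (¬c) is unit, so c = False.
The clause (d) is unit, so d = True.
The clause (f) is unit, so f = True.
The clause (e) is unit, so e = True.
Branch on a: set a = False.
Every clause is now satisfied; b is unconstrained.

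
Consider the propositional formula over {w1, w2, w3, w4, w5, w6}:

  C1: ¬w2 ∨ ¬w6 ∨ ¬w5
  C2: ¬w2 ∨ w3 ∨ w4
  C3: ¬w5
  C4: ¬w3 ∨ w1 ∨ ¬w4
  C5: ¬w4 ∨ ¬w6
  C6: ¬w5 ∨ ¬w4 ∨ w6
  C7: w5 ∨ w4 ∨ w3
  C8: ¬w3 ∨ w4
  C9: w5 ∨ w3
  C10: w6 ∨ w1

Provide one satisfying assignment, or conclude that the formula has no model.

The clause (¬w5) is unit, so w5 = False.
The clause (w3) is unit, so w3 = True.
The clause (w4) is unit, so w4 = True.
The clause (w1) is unit, so w1 = True.
The clause (¬w6) is unit, so w6 = False.
All clauses hold; w2 can take either value.

w1 ↦ True, w2 ↦ True, w3 ↦ True, w4 ↦ True, w5 ↦ False, w6 ↦ False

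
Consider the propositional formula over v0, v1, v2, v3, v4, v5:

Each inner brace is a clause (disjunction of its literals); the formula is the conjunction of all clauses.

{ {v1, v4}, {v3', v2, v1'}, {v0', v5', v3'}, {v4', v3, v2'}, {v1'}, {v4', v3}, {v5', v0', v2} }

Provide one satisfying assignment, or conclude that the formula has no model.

The clause (v1') is unit, so v1 = 0.
The clause (v4) is unit, so v4 = 1.
The clause (v3) is unit, so v3 = 1.
Try v0 = 0.
No clause remains; v2, v5 are free.

v0=0,  v1=0,  v2=0,  v3=1,  v4=1,  v5=0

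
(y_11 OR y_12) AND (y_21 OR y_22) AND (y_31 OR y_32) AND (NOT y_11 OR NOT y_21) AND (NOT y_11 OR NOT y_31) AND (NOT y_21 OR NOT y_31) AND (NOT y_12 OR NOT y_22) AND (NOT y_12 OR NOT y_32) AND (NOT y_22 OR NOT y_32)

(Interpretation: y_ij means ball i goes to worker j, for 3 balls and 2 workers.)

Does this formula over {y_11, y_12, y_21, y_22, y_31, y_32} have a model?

Branch on y_11: set y_11 = true.
(NOT y_21) alone gives y_21 = false.
(y_22) alone gives y_22 = true.
(NOT y_31) alone gives y_31 = false.
(y_32) alone gives y_32 = true.
That conflicts with the unit clause (NOT y_32).
Backtrack on y_11: now try y_11 = false.
(y_12) alone gives y_12 = true.
(NOT y_22) alone gives y_22 = false.
(y_21) alone gives y_21 = true.
(NOT y_31) alone gives y_31 = false.
(y_32) alone gives y_32 = true.
That conflicts with the unit clause (NOT y_32).
Either choice for y_11 ends in contradiction.
No assignment satisfies every clause.

Unsatisfiable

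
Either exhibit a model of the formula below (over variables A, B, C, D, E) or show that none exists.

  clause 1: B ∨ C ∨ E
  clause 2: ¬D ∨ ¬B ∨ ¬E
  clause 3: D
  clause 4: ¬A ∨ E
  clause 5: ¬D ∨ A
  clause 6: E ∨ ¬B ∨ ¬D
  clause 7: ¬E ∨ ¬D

UNSATISFIABLE

From the singleton clause (D), D = True.
From the singleton clause (A), A = True.
From the singleton clause (E), E = True.
But (¬E) is also a unit clause — contradiction.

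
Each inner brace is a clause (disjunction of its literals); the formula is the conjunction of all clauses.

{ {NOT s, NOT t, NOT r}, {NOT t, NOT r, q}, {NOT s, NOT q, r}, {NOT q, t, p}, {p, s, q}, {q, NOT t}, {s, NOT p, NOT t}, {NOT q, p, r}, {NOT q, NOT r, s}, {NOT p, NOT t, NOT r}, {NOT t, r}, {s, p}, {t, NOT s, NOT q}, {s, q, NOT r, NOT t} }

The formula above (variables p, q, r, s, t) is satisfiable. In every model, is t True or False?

False

Suppose t = true.
Unit clause (q) forces q = true.
Unit clause (r) forces r = true.
Unit clause (NOT s) forces s = false.
Now (s) is unsatisfied and unit — conflict.
So every satisfying assignment has t = False.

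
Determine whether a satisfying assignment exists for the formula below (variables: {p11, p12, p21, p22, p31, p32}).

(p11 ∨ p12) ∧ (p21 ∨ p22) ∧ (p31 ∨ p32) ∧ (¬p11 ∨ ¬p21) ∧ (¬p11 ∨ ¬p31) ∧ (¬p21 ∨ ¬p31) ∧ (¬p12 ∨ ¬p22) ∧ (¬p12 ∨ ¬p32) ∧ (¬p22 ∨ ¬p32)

No, unsatisfiable

Branch on p11: set p11 = True.
The clause (¬p21) is unit, so p21 = False.
The clause (p22) is unit, so p22 = True.
The clause (¬p31) is unit, so p31 = False.
The clause (p32) is unit, so p32 = True.
Now (¬p32) is unsatisfied and unit — conflict.
Undo p11 and try p11 = False.
The clause (p12) is unit, so p12 = True.
The clause (¬p22) is unit, so p22 = False.
The clause (p21) is unit, so p21 = True.
The clause (¬p31) is unit, so p31 = False.
The clause (p32) is unit, so p32 = True.
Now (¬p32) is unsatisfied and unit — conflict.
Either choice for p11 ends in contradiction.
No assignment satisfies every clause.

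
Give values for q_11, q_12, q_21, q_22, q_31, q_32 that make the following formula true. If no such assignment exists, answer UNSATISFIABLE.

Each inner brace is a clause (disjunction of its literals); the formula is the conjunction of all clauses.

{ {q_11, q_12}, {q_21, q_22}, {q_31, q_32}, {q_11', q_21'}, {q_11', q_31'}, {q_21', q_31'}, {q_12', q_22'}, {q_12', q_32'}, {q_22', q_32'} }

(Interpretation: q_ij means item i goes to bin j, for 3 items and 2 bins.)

UNSATISFIABLE

Branch on q_11: set q_11 = 1.
Unit clause (q_21') forces q_21 = 0.
Unit clause (q_22) forces q_22 = 1.
Unit clause (q_31') forces q_31 = 0.
Unit clause (q_32) forces q_32 = 1.
Now (q_32') is unsatisfied and unit — conflict.
That branch fails; take q_11 = 0 instead.
Unit clause (q_12) forces q_12 = 1.
Unit clause (q_22') forces q_22 = 0.
Unit clause (q_21) forces q_21 = 1.
Unit clause (q_31') forces q_31 = 0.
Unit clause (q_32) forces q_32 = 1.
Now (q_32') is unsatisfied and unit — conflict.
Both values of q_11 lead to a conflict.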